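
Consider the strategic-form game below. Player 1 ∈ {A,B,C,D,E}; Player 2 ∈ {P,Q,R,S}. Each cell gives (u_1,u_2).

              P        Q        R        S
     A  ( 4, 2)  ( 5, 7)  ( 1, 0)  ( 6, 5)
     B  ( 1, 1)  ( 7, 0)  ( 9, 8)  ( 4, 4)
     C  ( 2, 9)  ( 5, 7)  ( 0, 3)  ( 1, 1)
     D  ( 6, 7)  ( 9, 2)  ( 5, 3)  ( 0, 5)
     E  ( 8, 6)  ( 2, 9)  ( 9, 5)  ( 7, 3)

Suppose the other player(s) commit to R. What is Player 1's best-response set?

P1 best: {B,E}

u_1(A vs R) = 1
u_1(B vs R) = 9
u_1(C vs R) = 0
u_1(D vs R) = 5
u_1(E vs R) = 9
max payoff 9 at {B,E}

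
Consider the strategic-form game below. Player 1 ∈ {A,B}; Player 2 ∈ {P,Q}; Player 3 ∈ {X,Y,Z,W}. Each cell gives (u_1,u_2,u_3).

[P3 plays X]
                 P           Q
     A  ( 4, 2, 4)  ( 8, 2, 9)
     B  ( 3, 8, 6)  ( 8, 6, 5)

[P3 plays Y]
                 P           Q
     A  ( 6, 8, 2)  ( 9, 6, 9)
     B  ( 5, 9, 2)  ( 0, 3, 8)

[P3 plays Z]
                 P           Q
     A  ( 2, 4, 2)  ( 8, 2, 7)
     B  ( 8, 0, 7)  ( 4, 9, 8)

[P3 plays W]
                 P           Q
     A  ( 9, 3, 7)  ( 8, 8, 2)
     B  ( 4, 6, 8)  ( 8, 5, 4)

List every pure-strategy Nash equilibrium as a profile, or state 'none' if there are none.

(A,P,X): not NE [P3→W gives 7>4]
(A,P,Y): not NE [P3→W gives 7>2]
(A,P,Z): not NE [P1→B gives 8>2; P3→W gives 7>2]
(A,P,W): not NE [P2→Q gives 8>3]
(A,Q,X): NE
(A,Q,Y): not NE [P2→P gives 8>6]
(A,Q,Z): not NE [P2→P gives 4>2; P3→Y gives 9>7]
(A,Q,W): not NE [P3→Y gives 9>2]
(B,P,X): not NE [P1→A gives 4>3; P3→W gives 8>6]
(B,P,Y): not NE [P1→A gives 6>5; P3→W gives 8>2]
(B,P,Z): not NE [P2→Q gives 9>0; P3→W gives 8>7]
(B,P,W): not NE [P1→A gives 9>4]
(B,Q,X): not NE [P2→P gives 8>6; P3→Z gives 8>5]
(B,Q,Y): not NE [P1→A gives 9>0; P2→P gives 9>3]
(B,Q,Z): not NE [P1→A gives 8>4]
(B,Q,W): not NE [P2→P gives 6>5; P3→Z gives 8>4]

Nash profiles: (A,Q,X)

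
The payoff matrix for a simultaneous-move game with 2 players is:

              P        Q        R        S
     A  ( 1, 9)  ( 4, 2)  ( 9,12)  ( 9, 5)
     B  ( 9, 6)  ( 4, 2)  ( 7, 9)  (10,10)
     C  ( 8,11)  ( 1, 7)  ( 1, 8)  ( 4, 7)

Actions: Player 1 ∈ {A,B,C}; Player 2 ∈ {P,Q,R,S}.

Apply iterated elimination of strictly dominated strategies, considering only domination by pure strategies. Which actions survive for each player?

Remaining: P1:{A,B} P2:{R,S}

P1 drop C (B beats it: P:9>8 Q:4>1 R:7>1 S:10>4)
P2 drop P (R beats it: A:12>9 B:9>6)
P2 drop Q (R beats it: A:12>2 B:9>2)
P1→{A,B} P2→{R,S}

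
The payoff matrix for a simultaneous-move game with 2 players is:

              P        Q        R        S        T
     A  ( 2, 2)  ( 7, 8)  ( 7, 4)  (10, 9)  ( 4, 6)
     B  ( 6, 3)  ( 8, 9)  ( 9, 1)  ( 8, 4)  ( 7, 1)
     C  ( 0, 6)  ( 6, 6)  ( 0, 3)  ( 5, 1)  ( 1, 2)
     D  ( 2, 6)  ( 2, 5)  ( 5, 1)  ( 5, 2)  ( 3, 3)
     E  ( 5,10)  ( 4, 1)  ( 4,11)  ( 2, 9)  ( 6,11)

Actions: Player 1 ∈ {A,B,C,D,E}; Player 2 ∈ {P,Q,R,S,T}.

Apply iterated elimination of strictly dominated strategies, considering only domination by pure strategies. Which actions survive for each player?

P1 drop C (A beats it: P:2>0 Q:7>6 R:7>0 S:10>5 T:4>1)
P1 drop D (B beats it: P:6>2 Q:8>2 R:9>5 S:8>5 T:7>3)
P1 drop E (B beats it: P:6>5 Q:8>4 R:9>4 S:8>2 T:7>6)
P2 drop P (Q beats it: A:8>2 B:9>3)
P2 drop R (Q beats it: A:8>4 B:9>1)
P2 drop T (Q beats it: A:8>6 B:9>1)
P1→{A,B} P2→{Q,S}

IESDS → P1:{A,B} P2:{Q,S}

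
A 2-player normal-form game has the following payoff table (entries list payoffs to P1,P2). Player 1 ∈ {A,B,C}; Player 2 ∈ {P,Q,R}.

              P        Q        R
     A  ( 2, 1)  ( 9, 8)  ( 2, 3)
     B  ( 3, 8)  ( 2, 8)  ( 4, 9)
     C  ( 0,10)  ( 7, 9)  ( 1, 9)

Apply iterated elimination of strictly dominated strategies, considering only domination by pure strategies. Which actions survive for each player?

Survivors P1:{A,B} P2:{Q,R}

P1 drop C (A beats it: P:2>0 Q:9>7 R:2>1)
P2 drop P (R beats it: A:3>1 B:9>8)
P1→{A,B} P2→{Q,R}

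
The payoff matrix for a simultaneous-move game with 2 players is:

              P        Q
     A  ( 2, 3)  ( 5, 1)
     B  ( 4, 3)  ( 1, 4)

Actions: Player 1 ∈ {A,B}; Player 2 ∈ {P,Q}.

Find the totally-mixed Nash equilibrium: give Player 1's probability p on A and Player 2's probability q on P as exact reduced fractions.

P1 indiff ⇒ q·2+(1-q)·5 = q·4+(1-q)·1 ⇒ q(-2) = (1-q)(-4) ⇒ q = 2/3
P2 indiff ⇒ p·3+(1-p)·3 = p·1+(1-p)·4 ⇒ p(2) = (1-p)(1) ⇒ p = 1/3

p=1/3, q=2/3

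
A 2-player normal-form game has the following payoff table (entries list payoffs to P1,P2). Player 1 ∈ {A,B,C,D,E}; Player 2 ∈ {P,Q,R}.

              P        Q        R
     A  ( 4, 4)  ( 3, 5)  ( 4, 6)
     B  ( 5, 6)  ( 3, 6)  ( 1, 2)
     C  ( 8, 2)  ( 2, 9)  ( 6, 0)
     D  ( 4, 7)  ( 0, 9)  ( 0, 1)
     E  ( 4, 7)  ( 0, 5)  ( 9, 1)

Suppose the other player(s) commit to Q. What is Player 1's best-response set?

argmax u_1 = {A,B}

u_1(A vs Q) = 3
u_1(B vs Q) = 3
u_1(C vs Q) = 2
u_1(D vs Q) = 0
u_1(E vs Q) = 0
max payoff 3 at {A,B}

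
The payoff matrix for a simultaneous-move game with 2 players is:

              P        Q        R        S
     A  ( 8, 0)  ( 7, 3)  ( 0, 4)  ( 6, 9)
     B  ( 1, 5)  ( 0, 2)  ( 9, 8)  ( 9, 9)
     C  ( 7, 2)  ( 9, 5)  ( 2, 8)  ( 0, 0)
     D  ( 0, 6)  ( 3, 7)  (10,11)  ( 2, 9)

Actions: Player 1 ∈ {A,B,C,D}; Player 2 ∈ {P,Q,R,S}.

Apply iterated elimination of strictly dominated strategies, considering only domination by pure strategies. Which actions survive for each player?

P2 drop P (R beats it: A:4>0 B:8>5 C:8>2 D:11>6)
P2 drop Q (R beats it: A:4>3 B:8>2 C:8>5 D:11>7)
P1 drop A (B beats it: R:9>0 S:9>6)
P1 drop C (B beats it: R:9>2 S:9>0)
P1→{B,D} P2→{R,S}

Survivors P1:{B,D} P2:{R,S}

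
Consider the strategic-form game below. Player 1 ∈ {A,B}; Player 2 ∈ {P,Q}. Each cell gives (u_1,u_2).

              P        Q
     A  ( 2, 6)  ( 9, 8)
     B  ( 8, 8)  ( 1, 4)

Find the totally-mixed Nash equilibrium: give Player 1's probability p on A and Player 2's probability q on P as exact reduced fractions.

(p,q) = (2/3, 4/7)

P1 indiff ⇒ q·2+(1-q)·9 = q·8+(1-q)·1 ⇒ q(-6) = (1-q)(-8) ⇒ q = 4/7
P2 indiff ⇒ p·6+(1-p)·8 = p·8+(1-p)·4 ⇒ p(-2) = (1-p)(-4) ⇒ p = 2/3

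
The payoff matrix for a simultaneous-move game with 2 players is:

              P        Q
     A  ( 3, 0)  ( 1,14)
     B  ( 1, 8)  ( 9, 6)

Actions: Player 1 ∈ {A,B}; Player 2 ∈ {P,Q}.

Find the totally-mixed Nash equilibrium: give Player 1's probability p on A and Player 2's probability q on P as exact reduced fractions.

P1 indiff ⇒ q·3+(1-q)·1 = q·1+(1-q)·9 ⇒ q(2) = (1-q)(8) ⇒ q = 4/5
P2 indiff ⇒ p·0+(1-p)·8 = p·14+(1-p)·6 ⇒ p(-14) = (1-p)(-2) ⇒ p = 1/8

(p,q) = (1/8, 4/5)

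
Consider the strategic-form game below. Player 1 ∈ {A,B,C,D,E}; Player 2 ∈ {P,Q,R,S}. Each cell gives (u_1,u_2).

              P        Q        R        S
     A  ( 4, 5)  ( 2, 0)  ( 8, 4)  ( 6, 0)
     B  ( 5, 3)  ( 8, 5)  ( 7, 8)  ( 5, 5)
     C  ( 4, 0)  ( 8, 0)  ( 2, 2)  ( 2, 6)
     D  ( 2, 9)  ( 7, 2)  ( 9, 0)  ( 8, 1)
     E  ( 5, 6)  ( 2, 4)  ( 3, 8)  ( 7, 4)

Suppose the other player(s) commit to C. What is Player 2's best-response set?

u_2(P vs C) = 0
u_2(Q vs C) = 0
u_2(R vs C) = 2
u_2(S vs C) = 6
max payoff 6 at {S}

P2 best: {S}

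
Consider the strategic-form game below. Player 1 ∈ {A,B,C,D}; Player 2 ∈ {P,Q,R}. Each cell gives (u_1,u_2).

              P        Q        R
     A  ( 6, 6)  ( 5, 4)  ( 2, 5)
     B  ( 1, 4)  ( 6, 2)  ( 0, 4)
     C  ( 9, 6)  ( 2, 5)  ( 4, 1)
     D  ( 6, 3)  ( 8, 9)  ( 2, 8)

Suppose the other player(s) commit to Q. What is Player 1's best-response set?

argmax u_1 = {D}

u_1(A vs Q) = 5
u_1(B vs Q) = 6
u_1(C vs Q) = 2
u_1(D vs Q) = 8
max payoff 8 at {D}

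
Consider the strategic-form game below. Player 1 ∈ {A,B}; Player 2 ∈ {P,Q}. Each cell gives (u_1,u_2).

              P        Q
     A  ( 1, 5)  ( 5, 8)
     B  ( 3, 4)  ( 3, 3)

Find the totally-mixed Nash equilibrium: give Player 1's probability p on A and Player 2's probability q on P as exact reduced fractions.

(p,q) = (1/4, 1/2)

P1 indiff ⇒ q·1+(1-q)·5 = q·3+(1-q)·3 ⇒ q(-2) = (1-q)(-2) ⇒ q = 1/2
P2 indiff ⇒ p·5+(1-p)·4 = p·8+(1-p)·3 ⇒ p(-3) = (1-p)(-1) ⇒ p = 1/4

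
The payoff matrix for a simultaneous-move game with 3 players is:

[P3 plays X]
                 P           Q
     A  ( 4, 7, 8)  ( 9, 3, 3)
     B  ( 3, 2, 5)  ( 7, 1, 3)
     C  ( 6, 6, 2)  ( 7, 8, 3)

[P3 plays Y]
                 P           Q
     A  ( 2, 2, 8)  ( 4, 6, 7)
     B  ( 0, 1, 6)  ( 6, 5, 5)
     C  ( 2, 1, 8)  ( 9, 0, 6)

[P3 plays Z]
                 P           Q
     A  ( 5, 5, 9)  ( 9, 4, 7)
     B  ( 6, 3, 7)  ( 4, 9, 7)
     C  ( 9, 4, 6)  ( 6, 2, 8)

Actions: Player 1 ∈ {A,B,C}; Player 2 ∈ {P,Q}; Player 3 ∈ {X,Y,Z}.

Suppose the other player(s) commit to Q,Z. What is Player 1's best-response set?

P1 best: {A}

u_1(A vs Q,Z) = 9
u_1(B vs Q,Z) = 4
u_1(C vs Q,Z) = 6
max payoff 9 at {A}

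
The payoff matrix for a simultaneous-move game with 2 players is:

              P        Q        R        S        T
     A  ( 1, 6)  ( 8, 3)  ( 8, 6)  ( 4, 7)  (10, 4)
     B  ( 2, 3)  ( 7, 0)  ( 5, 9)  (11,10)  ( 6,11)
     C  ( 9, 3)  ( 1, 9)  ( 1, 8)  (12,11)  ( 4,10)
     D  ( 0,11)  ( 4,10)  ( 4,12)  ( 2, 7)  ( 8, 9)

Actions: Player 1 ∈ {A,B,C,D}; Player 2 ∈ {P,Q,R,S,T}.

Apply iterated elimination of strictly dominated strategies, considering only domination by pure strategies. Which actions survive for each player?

P1 drop D (A beats it: P:1>0 Q:8>4 R:8>4 S:4>2 T:10>8)
P2 drop P (S beats it: A:7>6 B:10>3 C:11>3)
P2 drop Q (S beats it: A:7>3 B:10>0 C:11>9)
P2 drop R (S beats it: A:7>6 B:10>9 C:11>8)
P1→{A,B,C} P2→{S,T}

Survivors P1:{A,B,C} P2:{S,T}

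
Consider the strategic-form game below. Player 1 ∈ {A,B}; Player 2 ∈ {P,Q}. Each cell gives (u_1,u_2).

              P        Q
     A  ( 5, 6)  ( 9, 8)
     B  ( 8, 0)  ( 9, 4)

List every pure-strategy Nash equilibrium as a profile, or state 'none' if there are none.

NE set: (A,Q), (B,Q)

(A,P): not NE [P1→B gives 8>5; P2→Q gives 8>6]
(A,Q): NE
(B,P): not NE [P2→Q gives 4>0]
(B,Q): NE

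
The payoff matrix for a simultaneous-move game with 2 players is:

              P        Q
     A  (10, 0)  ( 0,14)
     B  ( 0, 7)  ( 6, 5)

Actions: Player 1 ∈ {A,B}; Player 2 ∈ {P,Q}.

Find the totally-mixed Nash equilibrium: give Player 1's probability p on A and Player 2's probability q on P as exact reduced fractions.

P1 indiff ⇒ q·10+(1-q)·0 = q·0+(1-q)·6 ⇒ q(10) = (1-q)(6) ⇒ q = 3/8
P2 indiff ⇒ p·0+(1-p)·7 = p·14+(1-p)·5 ⇒ p(-14) = (1-p)(-2) ⇒ p = 1/8

(p,q) = (1/8, 3/8)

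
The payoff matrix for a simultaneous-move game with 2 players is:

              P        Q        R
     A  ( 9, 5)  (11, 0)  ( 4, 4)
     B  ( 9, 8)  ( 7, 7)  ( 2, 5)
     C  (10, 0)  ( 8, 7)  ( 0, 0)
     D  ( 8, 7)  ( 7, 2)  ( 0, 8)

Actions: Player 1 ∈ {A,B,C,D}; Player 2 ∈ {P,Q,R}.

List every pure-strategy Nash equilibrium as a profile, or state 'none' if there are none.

PSNE: ∅

(A,P): not NE [P1→C gives 10>9]
(A,Q): not NE [P2→P gives 5>0]
(A,R): not NE [P2→P gives 5>4]
(B,P): not NE [P1→C gives 10>9]
(B,Q): not NE [P1→A gives 11>7; P2→P gives 8>7]
(B,R): not NE [P1→A gives 4>2; P2→P gives 8>5]
(C,P): not NE [P2→Q gives 7>0]
(C,Q): not NE [P1→A gives 11>8]
(C,R): not NE [P1→A gives 4>0; P2→Q gives 7>0]
(D,P): not NE [P1→C gives 10>8; P2→R gives 8>7]
(D,Q): not NE [P1→A gives 11>7; P2→R gives 8>2]
(D,R): not NE [P1→A gives 4>0]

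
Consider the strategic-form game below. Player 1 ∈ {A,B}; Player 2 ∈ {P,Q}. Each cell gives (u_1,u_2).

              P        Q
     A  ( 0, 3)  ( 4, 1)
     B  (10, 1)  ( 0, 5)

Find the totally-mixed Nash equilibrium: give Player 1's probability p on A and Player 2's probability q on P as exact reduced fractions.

P1 mixes 2/3 on A; P2 mixes 2/7 on P

P1 indiff ⇒ q·0+(1-q)·4 = q·10+(1-q)·0 ⇒ q(-10) = (1-q)(-4) ⇒ q = 2/7
P2 indiff ⇒ p·3+(1-p)·1 = p·1+(1-p)·5 ⇒ p(2) = (1-p)(4) ⇒ p = 2/3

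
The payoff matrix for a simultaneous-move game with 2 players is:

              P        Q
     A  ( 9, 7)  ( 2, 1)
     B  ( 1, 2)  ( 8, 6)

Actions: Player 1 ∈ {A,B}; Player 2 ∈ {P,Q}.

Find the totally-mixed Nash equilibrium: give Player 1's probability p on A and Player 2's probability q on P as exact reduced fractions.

P1 indiff ⇒ q·9+(1-q)·2 = q·1+(1-q)·8 ⇒ q(8) = (1-q)(6) ⇒ q = 3/7
P2 indiff ⇒ p·7+(1-p)·2 = p·1+(1-p)·6 ⇒ p(6) = (1-p)(4) ⇒ p = 2/5

(p,q) = (2/5, 3/7)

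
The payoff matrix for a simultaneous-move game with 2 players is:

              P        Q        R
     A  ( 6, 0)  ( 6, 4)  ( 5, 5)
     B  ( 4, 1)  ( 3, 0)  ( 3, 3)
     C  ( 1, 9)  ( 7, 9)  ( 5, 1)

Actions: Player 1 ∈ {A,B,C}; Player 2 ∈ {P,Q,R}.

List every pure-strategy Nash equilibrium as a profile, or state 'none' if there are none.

(A,P): not NE [P2→R gives 5>0]
(A,Q): not NE [P1→C gives 7>6; P2→R gives 5>4]
(A,R): NE
(B,P): not NE [P1→A gives 6>4; P2→R gives 3>1]
(B,Q): not NE [P1→C gives 7>3; P2→R gives 3>0]
(B,R): not NE [P1→C gives 5>3]
(C,P): not NE [P1→A gives 6>1]
(C,Q): NE
(C,R): not NE [P2→Q gives 9>1]

PSNE = {(A,R), (C,Q)}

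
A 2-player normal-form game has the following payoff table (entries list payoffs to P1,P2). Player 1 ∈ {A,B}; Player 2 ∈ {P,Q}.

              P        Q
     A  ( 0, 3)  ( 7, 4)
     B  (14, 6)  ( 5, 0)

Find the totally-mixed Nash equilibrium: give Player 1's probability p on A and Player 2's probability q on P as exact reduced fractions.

p=6/7, q=1/8

P1 indiff ⇒ q·0+(1-q)·7 = q·14+(1-q)·5 ⇒ q(-14) = (1-q)(-2) ⇒ q = 1/8
P2 indiff ⇒ p·3+(1-p)·6 = p·4+(1-p)·0 ⇒ p(-1) = (1-p)(-6) ⇒ p = 6/7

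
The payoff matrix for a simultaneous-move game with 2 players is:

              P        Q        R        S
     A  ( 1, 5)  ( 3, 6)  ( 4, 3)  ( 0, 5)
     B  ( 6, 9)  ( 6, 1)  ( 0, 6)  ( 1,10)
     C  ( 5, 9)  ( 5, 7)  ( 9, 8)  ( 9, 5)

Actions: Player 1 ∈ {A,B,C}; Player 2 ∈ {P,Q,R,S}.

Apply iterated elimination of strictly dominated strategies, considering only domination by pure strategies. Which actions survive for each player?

Survivors P1:{B,C} P2:{P,S}

P1 drop A (C beats it: P:5>1 Q:5>3 R:9>4 S:9>0)
P2 drop Q (P beats it: B:9>1 C:9>7)
P2 drop R (P beats it: B:9>6 C:9>8)
P1→{B,C} P2→{P,S}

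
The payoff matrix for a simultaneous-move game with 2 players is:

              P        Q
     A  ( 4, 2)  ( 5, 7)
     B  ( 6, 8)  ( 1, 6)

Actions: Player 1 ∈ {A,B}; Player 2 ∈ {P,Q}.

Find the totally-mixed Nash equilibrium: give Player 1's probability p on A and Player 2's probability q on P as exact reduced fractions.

P1 indiff ⇒ q·4+(1-q)·5 = q·6+(1-q)·1 ⇒ q(-2) = (1-q)(-4) ⇒ q = 2/3
P2 indiff ⇒ p·2+(1-p)·8 = p·7+(1-p)·6 ⇒ p(-5) = (1-p)(-2) ⇒ p = 2/7

p=2/7, q=2/3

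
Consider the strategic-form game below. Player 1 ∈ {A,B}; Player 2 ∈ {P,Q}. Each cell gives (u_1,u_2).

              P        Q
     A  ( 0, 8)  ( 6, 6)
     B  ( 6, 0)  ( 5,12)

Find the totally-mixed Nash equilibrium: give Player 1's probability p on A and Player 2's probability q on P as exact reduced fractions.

P1 indiff ⇒ q·0+(1-q)·6 = q·6+(1-q)·5 ⇒ q(-6) = (1-q)(-1) ⇒ q = 1/7
P2 indiff ⇒ p·8+(1-p)·0 = p·6+(1-p)·12 ⇒ p(2) = (1-p)(12) ⇒ p = 6/7

P1 mixes 6/7 on A; P2 mixes 1/7 on P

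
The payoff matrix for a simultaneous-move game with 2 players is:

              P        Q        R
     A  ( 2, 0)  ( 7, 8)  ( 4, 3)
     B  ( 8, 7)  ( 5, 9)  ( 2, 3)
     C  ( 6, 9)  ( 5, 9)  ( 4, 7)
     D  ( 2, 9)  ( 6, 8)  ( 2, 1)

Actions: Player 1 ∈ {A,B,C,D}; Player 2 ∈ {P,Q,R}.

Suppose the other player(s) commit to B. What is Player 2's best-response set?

u_2(P vs B) = 7
u_2(Q vs B) = 9
u_2(R vs B) = 3
max payoff 9 at {Q}

BR_2 = {Q}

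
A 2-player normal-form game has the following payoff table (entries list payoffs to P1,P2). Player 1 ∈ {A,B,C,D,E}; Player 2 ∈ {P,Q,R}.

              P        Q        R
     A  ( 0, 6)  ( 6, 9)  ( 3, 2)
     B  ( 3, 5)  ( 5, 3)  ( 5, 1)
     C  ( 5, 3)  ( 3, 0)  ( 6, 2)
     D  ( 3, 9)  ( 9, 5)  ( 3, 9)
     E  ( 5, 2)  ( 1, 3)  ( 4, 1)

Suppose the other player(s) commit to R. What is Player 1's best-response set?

u_1(A vs R) = 3
u_1(B vs R) = 5
u_1(C vs R) = 6
u_1(D vs R) = 3
u_1(E vs R) = 4
max payoff 6 at {C}

P1 best: {C}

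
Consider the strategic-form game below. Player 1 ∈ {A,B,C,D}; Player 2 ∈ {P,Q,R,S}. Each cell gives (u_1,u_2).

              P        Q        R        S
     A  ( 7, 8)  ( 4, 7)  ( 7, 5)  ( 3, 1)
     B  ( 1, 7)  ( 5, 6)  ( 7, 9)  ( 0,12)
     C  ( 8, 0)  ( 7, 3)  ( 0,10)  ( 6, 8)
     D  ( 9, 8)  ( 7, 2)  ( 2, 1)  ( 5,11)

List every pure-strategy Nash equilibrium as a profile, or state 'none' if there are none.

PSNE: ∅

(A,P): not NE [P1→D gives 9>7]
(A,Q): not NE [P1→D gives 7>4; P2→P gives 8>7]
(A,R): not NE [P2→P gives 8>5]
(A,S): not NE [P1→C gives 6>3; P2→P gives 8>1]
(B,P): not NE [P1→D gives 9>1; P2→S gives 12>7]
(B,Q): not NE [P1→D gives 7>5; P2→S gives 12>6]
(B,R): not NE [P2→S gives 12>9]
(B,S): not NE [P1→C gives 6>0]
(C,P): not NE [P1→D gives 9>8; P2→R gives 10>0]
(C,Q): not NE [P2→R gives 10>3]
(C,R): not NE [P1→B gives 7>0]
(C,S): not NE [P2→R gives 10>8]
(D,P): not NE [P2→S gives 11>8]
(D,Q): not NE [P2→S gives 11>2]
(D,R): not NE [P1→B gives 7>2; P2→S gives 11>1]
(D,S): not NE [P1→C gives 6>5]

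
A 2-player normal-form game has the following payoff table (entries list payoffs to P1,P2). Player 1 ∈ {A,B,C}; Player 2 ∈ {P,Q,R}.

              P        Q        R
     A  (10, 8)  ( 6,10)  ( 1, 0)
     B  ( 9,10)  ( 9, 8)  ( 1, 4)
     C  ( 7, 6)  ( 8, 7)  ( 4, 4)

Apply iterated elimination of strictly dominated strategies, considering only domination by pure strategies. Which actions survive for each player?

Remaining: P1:{A,B} P2:{P,Q}

P2 drop R (P beats it: A:8>0 B:10>4 C:6>4)
P1 drop C (B beats it: P:9>7 Q:9>8)
P1→{A,B} P2→{P,Q}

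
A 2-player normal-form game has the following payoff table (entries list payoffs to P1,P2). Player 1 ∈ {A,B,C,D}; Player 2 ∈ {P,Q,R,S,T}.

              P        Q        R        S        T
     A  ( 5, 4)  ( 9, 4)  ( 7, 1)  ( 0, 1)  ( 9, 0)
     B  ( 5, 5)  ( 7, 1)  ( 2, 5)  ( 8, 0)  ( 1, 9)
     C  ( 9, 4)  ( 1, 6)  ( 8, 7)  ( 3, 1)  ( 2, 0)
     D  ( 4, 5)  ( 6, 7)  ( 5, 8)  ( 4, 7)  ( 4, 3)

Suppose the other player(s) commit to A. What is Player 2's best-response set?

argmax u_2 = {P,Q}

u_2(P vs A) = 4
u_2(Q vs A) = 4
u_2(R vs A) = 1
u_2(S vs A) = 1
u_2(T vs A) = 0
max payoff 4 at {P,Q}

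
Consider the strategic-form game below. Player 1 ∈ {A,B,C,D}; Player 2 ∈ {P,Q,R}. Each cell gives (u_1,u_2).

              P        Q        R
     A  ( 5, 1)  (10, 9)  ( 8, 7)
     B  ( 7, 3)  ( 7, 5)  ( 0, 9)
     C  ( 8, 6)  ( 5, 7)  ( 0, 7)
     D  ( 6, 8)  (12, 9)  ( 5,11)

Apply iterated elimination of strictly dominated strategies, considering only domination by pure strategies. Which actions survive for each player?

Survivors P1:{A,D} P2:{Q,R}

P2 drop P (Q beats it: A:9>1 B:5>3 C:7>6 D:9>8)
P1 drop B (A beats it: Q:10>7 R:8>0)
P1 drop C (A beats it: Q:10>5 R:8>0)
P1→{A,D} P2→{Q,R}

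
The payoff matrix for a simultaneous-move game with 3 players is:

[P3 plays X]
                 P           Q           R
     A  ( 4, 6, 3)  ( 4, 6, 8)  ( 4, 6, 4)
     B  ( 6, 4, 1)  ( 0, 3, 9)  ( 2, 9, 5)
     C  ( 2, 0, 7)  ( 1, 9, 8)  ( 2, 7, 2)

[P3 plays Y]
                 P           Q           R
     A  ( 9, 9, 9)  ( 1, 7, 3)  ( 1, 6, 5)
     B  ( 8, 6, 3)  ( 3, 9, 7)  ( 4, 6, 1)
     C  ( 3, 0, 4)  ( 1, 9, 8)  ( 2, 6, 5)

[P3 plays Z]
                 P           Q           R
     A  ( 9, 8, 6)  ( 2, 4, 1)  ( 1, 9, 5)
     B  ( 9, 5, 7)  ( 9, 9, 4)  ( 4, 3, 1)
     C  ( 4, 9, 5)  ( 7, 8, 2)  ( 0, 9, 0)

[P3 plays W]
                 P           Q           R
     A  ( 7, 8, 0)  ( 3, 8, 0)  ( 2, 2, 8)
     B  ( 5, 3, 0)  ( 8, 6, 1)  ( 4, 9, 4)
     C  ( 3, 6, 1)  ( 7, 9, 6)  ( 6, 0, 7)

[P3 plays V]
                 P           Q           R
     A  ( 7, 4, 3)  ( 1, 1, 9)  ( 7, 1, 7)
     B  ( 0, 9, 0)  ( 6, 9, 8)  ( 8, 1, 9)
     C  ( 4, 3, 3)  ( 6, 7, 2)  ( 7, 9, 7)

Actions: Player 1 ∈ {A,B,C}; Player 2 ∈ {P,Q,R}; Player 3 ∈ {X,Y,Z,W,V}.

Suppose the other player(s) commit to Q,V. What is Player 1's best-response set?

u_1(A vs Q,V) = 1
u_1(B vs Q,V) = 6
u_1(C vs Q,V) = 6
max payoff 6 at {B,C}

argmax u_1 = {B,C}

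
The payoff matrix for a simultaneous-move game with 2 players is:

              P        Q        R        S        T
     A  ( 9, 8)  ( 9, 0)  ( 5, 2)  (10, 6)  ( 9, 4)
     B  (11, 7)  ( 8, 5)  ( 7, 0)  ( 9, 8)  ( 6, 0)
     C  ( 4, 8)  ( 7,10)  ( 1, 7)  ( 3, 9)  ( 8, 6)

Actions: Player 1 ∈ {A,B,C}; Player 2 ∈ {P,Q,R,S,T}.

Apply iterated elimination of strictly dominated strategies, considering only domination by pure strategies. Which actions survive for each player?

P1 drop C (A beats it: P:9>4 Q:9>7 R:5>1 S:10>3 T:9>8)
P2 drop Q (P beats it: A:8>0 B:7>5)
P2 drop R (P beats it: A:8>2 B:7>0)
P2 drop T (P beats it: A:8>4 B:7>0)
P1→{A,B} P2→{P,S}

Survivors P1:{A,B} P2:{P,S}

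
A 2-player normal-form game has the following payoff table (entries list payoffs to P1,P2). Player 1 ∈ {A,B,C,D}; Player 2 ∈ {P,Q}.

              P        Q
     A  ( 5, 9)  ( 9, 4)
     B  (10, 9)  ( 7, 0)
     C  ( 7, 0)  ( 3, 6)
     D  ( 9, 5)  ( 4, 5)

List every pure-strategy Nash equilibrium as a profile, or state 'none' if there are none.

NE set: (B,P)

(A,P): not NE [P1→B gives 10>5]
(A,Q): not NE [P2→P gives 9>4]
(B,P): NE
(B,Q): not NE [P1→A gives 9>7; P2→P gives 9>0]
(C,P): not NE [P1→B gives 10>7; P2→Q gives 6>0]
(C,Q): not NE [P1→A gives 9>3]
(D,P): not NE [P1→B gives 10>9]
(D,Q): not NE [P1→A gives 9>4]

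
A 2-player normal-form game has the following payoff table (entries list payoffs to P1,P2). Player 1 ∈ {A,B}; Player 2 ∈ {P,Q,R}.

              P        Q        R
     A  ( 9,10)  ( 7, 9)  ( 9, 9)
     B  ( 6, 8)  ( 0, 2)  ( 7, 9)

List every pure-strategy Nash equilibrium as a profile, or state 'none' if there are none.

(A,P): NE
(A,Q): not NE [P2→P gives 10>9]
(A,R): not NE [P2→P gives 10>9]
(B,P): not NE [P1→A gives 9>6; P2→R gives 9>8]
(B,Q): not NE [P1→A gives 7>0; P2→R gives 9>2]
(B,R): not NE [P1→A gives 9>7]

NE set: (A,P)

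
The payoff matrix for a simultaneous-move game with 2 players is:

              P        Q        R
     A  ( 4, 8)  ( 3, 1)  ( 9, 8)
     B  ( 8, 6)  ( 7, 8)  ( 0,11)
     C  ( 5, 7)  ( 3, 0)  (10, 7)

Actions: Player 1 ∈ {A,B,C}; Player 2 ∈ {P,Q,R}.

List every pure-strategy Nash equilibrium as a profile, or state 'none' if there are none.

(A,P): not NE [P1→B gives 8>4]
(A,Q): not NE [P1→B gives 7>3; P2→R gives 8>1]
(A,R): not NE [P1→C gives 10>9]
(B,P): not NE [P2→R gives 11>6]
(B,Q): not NE [P2→R gives 11>8]
(B,R): not NE [P1→C gives 10>0]
(C,P): not NE [P1→B gives 8>5]
(C,Q): not NE [P1→B gives 7>3; P2→R gives 7>0]
(C,R): NE

Nash profiles: (C,R)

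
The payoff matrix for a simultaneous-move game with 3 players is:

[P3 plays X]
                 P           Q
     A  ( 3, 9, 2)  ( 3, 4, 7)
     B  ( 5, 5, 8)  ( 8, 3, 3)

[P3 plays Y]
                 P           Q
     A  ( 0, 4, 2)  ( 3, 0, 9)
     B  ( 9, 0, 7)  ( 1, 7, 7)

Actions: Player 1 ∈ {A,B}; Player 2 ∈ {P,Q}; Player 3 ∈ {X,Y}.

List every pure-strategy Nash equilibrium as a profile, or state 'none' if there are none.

(A,P,X): not NE [P1→B gives 5>3]
(A,P,Y): not NE [P1→B gives 9>0]
(A,Q,X): not NE [P1→B gives 8>3; P2→P gives 9>4; P3→Y gives 9>7]
(A,Q,Y): not NE [P2→P gives 4>0]
(B,P,X): NE
(B,P,Y): not NE [P2→Q gives 7>0; P3→X gives 8>7]
(B,Q,X): not NE [P2→P gives 5>3; P3→Y gives 7>3]
(B,Q,Y): not NE [P1→A gives 3>1]

PSNE = {(B,P,X)}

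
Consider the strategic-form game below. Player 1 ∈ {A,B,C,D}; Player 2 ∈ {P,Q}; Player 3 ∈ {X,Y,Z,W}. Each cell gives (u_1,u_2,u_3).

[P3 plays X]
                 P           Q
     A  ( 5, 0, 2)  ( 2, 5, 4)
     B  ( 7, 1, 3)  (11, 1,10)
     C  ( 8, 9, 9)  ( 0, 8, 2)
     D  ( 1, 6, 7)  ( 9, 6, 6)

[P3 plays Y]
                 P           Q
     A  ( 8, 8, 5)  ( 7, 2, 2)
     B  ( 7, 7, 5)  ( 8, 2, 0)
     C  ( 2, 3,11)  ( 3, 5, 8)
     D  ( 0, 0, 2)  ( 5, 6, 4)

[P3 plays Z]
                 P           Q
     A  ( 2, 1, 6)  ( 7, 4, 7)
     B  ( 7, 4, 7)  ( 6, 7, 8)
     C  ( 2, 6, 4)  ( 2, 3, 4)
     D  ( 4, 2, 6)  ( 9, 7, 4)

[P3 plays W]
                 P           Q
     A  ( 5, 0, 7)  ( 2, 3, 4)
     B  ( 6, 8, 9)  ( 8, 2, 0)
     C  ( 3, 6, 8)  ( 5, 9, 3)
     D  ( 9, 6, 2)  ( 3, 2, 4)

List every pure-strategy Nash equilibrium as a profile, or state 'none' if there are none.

NE set: (B,Q,X)

(A,P,X): not NE [P1→C gives 8>5; P2→Q gives 5>0; P3→W gives 7>2]
(A,P,Y): not NE [P3→W gives 7>5]
(A,P,Z): not NE [P1→B gives 7>2; P2→Q gives 4>1; P3→W gives 7>6]
(A,P,W): not NE [P1→D gives 9>5; P2→Q gives 3>0]
(A,Q,X): not NE [P1→B gives 11>2; P3→Z gives 7>4]
(A,Q,Y): not NE [P1→B gives 8>7; P2→P gives 8>2; P3→Z gives 7>2]
(A,Q,Z): not NE [P1→D gives 9>7]
(A,Q,W): not NE [P1→B gives 8>2; P3→Z gives 7>4]
(B,P,X): not NE [P1→C gives 8>7; P3→W gives 9>3]
(B,P,Y): not NE [P1→A gives 8>7; P3→W gives 9>5]
(B,P,Z): not NE [P2→Q gives 7>4; P3→W gives 9>7]
(B,P,W): not NE [P1→D gives 9>6]
(B,Q,X): NE
(B,Q,Y): not NE [P2→P gives 7>2; P3→X gives 10>0]
(B,Q,Z): not NE [P1→D gives 9>6; P3→X gives 10>8]
(B,Q,W): not NE [P2→P gives 8>2; P3→X gives 10>0]
(C,P,X): not NE [P3→Y gives 11>9]
(C,P,Y): not NE [P1→A gives 8>2; P2→Q gives 5>3]
(C,P,Z): not NE [P1→B gives 7>2; P3→Y gives 11>4]
(C,P,W): not NE [P1→D gives 9>3; P2→Q gives 9>6; P3→Y gives 11>8]
(C,Q,X): not NE [P1→B gives 11>0; P2→P gives 9>8; P3→Y gives 8>2]
(C,Q,Y): not NE [P1→B gives 8>3]
(C,Q,Z): not NE [P1→D gives 9>2; P2→P gives 6>3; P3→Y gives 8>4]
(C,Q,W): not NE [P1→B gives 8>5; P3→Y gives 8>3]
(D,P,X): not NE [P1→C gives 8>1]
(D,P,Y): not NE [P1→A gives 8>0; P2→Q gives 6>0; P3→X gives 7>2]
(D,P,Z): not NE [P1→B gives 7>4; P2→Q gives 7>2; P3→X gives 7>6]
(D,P,W): not NE [P3→X gives 7>2]
(D,Q,X): not NE [P1→B gives 11>9]
(D,Q,Y): not NE [P1→B gives 8>5; P3→X gives 6>4]
(D,Q,Z): not NE [P3→X gives 6>4]
(D,Q,W): not NE [P1→B gives 8>3; P2→P gives 6>2; P3→X gives 6>4]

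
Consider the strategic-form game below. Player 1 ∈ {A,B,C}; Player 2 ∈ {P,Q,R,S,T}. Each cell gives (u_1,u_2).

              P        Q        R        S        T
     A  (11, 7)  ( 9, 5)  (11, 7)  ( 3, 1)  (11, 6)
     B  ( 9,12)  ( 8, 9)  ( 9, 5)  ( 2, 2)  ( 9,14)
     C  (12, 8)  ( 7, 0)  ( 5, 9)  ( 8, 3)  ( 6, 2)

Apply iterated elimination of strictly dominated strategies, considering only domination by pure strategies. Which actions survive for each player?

IESDS → P1:{A,C} P2:{P,R}

P1 drop B (A beats it: P:11>9 Q:9>8 R:11>9 S:3>2 T:11>9)
P2 drop Q (P beats it: A:7>5 C:8>0)
P2 drop S (P beats it: A:7>1 C:8>3)
P2 drop T (P beats it: A:7>6 C:8>2)
P1→{A,C} P2→{P,R}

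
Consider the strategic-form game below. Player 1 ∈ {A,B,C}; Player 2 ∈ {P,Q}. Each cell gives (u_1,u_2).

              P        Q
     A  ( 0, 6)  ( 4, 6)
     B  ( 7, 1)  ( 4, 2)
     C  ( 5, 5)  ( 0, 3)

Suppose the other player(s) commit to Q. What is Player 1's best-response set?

argmax u_1 = {A,B}

u_1(A vs Q) = 4
u_1(B vs Q) = 4
u_1(C vs Q) = 0
max payoff 4 at {A,B}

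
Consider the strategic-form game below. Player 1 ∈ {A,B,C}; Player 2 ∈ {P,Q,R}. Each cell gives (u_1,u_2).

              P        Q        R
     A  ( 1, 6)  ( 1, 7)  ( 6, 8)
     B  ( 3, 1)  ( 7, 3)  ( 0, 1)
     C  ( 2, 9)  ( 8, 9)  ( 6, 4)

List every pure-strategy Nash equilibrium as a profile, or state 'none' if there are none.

Nash profiles: (A,R), (C,Q)

(A,P): not NE [P1→B gives 3>1; P2→R gives 8>6]
(A,Q): not NE [P1→C gives 8>1; P2→R gives 8>7]
(A,R): NE
(B,P): not NE [P2→Q gives 3>1]
(B,Q): not NE [P1→C gives 8>7]
(B,R): not NE [P1→C gives 6>0; P2→Q gives 3>1]
(C,P): not NE [P1→B gives 3>2]
(C,Q): NE
(C,R): not NE [P2→Q gives 9>4]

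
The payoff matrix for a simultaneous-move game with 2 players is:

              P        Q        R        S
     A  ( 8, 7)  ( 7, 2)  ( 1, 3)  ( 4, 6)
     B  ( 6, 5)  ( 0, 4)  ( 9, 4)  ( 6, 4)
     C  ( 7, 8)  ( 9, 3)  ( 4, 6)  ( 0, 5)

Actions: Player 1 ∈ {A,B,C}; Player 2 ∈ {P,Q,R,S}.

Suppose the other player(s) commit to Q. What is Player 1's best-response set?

argmax u_1 = {C}

u_1(A vs Q) = 7
u_1(B vs Q) = 0
u_1(C vs Q) = 9
max payoff 9 at {C}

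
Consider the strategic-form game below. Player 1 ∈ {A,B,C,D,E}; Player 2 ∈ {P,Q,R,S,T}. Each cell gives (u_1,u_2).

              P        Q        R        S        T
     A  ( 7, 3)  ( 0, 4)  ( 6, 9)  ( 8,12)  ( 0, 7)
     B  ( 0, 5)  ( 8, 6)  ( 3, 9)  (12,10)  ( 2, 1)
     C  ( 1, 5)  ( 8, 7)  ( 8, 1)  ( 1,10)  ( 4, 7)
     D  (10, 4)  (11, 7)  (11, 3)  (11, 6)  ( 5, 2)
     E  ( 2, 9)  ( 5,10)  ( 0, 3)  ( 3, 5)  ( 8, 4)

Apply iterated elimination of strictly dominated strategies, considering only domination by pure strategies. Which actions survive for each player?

Survivors P1:{B,D} P2:{Q,S}

P1 drop A (D beats it: P:10>7 Q:11>0 R:11>6 S:11>8 T:5>0)
P1 drop C (D beats it: P:10>1 Q:11>8 R:11>8 S:11>1 T:5>4)
P2 drop P (Q beats it: B:6>5 D:7>4 E:10>9)
P2 drop R (S beats it: B:10>9 D:6>3 E:5>3)
P2 drop T (Q beats it: B:6>1 D:7>2 E:10>4)
P1 drop E (B beats it: Q:8>5 S:12>3)
P1→{B,D} P2→{Q,S}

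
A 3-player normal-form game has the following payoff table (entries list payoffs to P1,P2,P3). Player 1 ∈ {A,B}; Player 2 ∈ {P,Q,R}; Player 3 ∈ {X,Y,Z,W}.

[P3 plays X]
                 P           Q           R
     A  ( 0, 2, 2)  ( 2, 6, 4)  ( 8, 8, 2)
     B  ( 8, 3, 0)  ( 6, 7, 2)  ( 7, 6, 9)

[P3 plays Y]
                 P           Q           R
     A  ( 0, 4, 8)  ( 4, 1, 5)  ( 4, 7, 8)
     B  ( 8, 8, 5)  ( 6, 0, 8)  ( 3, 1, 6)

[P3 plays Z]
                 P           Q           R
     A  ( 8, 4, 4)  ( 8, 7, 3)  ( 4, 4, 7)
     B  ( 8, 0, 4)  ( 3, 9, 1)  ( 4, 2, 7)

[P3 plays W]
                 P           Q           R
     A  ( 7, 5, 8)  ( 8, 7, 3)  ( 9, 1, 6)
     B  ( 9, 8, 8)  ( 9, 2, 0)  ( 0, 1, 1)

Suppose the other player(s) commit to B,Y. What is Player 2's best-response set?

u_2(P vs B,Y) = 8
u_2(Q vs B,Y) = 0
u_2(R vs B,Y) = 1
max payoff 8 at {P}

P2 best: {P}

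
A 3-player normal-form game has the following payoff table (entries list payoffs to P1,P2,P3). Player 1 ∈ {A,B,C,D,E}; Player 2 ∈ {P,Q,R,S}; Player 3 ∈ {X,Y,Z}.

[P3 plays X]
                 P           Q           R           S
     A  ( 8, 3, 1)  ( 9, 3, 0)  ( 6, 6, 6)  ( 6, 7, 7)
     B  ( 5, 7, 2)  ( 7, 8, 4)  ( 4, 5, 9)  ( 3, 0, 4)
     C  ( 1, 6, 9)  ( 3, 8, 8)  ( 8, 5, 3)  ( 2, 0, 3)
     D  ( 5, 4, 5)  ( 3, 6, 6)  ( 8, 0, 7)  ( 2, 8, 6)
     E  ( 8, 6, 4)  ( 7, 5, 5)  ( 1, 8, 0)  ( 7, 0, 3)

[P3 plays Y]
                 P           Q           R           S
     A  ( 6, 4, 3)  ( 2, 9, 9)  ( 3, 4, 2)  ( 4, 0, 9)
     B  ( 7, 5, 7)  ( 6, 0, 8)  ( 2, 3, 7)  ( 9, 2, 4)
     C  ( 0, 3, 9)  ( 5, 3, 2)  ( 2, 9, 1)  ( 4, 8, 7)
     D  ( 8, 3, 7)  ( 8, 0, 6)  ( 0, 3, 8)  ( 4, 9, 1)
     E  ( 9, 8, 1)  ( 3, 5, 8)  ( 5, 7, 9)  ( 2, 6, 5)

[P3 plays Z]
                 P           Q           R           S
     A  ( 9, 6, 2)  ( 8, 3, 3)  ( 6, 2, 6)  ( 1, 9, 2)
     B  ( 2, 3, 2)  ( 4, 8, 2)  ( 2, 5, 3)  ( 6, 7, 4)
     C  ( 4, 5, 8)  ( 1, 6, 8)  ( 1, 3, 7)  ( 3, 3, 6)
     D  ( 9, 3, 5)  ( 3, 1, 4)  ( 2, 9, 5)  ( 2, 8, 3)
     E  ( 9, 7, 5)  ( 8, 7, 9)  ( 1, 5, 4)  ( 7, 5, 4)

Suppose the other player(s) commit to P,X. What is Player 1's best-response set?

argmax u_1 = {A,E}

u_1(A vs P,X) = 8
u_1(B vs P,X) = 5
u_1(C vs P,X) = 1
u_1(D vs P,X) = 5
u_1(E vs P,X) = 8
max payoff 8 at {A,E}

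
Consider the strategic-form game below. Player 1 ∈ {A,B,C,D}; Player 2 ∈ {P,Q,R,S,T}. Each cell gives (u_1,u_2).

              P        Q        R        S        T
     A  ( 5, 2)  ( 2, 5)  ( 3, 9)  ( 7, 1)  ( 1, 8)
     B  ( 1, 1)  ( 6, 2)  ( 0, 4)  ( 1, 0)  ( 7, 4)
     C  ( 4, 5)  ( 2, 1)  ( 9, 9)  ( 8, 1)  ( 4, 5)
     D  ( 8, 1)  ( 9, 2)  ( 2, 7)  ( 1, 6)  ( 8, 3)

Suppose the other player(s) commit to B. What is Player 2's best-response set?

P2 best: {R,T}

u_2(P vs B) = 1
u_2(Q vs B) = 2
u_2(R vs B) = 4
u_2(S vs B) = 0
u_2(T vs B) = 4
max payoff 4 at {R,T}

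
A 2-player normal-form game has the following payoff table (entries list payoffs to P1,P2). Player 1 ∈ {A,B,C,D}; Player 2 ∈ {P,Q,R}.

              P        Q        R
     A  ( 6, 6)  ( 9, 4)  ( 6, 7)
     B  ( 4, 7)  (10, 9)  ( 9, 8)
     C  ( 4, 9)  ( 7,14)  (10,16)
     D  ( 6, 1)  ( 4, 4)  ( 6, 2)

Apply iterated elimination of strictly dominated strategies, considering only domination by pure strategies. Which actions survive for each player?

P2 drop P (R beats it: A:7>6 B:8>7 C:16>9 D:2>1)
P1 drop A (B beats it: Q:10>9 R:9>6)
P1 drop D (B beats it: Q:10>4 R:9>6)
P1→{B,C} P2→{Q,R}

IESDS → P1:{B,C} P2:{Q,R}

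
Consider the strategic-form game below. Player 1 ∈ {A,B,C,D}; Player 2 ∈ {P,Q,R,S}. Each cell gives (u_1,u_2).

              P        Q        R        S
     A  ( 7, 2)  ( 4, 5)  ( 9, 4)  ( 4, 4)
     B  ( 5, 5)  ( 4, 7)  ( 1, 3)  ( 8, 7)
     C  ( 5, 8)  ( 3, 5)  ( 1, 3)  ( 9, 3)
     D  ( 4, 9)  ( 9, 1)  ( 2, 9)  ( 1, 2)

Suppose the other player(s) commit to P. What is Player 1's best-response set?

argmax u_1 = {A}

u_1(A vs P) = 7
u_1(B vs P) = 5
u_1(C vs P) = 5
u_1(D vs P) = 4
max payoff 7 at {A}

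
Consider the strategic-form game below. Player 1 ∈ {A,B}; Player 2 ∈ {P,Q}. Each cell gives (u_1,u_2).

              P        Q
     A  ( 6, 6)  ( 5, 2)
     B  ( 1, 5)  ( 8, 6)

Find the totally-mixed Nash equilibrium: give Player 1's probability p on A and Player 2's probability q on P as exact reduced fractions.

P1 indiff ⇒ q·6+(1-q)·5 = q·1+(1-q)·8 ⇒ q(5) = (1-q)(3) ⇒ q = 3/8
P2 indiff ⇒ p·6+(1-p)·5 = p·2+(1-p)·6 ⇒ p(4) = (1-p)(1) ⇒ p = 1/5

(p,q) = (1/5, 3/8)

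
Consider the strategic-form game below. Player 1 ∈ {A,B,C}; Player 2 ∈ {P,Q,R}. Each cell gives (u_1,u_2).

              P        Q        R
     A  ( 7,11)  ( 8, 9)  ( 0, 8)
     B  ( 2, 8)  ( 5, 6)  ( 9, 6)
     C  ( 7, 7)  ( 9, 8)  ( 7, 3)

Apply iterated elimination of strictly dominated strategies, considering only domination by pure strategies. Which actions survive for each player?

IESDS → P1:{A,C} P2:{P,Q}

P2 drop R (P beats it: A:11>8 B:8>6 C:7>3)
P1 drop B (A beats it: P:7>2 Q:8>5)
P1→{A,C} P2→{P,Q}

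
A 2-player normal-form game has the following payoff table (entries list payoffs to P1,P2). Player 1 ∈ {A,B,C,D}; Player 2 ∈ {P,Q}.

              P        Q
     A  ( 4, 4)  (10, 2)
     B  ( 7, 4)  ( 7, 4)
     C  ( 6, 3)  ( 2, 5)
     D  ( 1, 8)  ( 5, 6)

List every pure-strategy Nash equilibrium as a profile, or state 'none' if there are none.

PSNE = {(B,P)}

(A,P): not NE [P1→B gives 7>4]
(A,Q): not NE [P2→P gives 4>2]
(B,P): NE
(B,Q): not NE [P1→A gives 10>7]
(C,P): not NE [P1→B gives 7>6; P2→Q gives 5>3]
(C,Q): not NE [P1→A gives 10>2]
(D,P): not NE [P1→B gives 7>1]
(D,Q): not NE [P1→A gives 10>5; P2→P gives 8>6]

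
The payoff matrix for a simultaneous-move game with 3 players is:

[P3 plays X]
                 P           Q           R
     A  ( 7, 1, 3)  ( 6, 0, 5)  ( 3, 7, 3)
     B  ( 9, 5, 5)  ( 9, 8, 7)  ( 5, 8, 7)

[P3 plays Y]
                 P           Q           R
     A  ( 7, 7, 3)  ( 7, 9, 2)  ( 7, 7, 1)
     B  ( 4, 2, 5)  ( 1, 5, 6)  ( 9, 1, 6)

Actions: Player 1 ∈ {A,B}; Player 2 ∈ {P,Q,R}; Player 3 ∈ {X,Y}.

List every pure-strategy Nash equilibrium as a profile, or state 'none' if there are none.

PSNE = {(B,Q,X), (B,R,X)}

(A,P,X): not NE [P1→B gives 9>7; P2→R gives 7>1]
(A,P,Y): not NE [P2→Q gives 9>7]
(A,Q,X): not NE [P1→B gives 9>6; P2→R gives 7>0]
(A,Q,Y): not NE [P3→X gives 5>2]
(A,R,X): not NE [P1→B gives 5>3]
(A,R,Y): not NE [P1→B gives 9>7; P2→Q gives 9>7; P3→X gives 3>1]
(B,P,X): not NE [P2→R gives 8>5]
(B,P,Y): not NE [P1→A gives 7>4; P2→Q gives 5>2]
(B,Q,X): NE
(B,Q,Y): not NE [P1→A gives 7>1; P3→X gives 7>6]
(B,R,X): NE
(B,R,Y): not NE [P2→Q gives 5>1; P3→X gives 7>6]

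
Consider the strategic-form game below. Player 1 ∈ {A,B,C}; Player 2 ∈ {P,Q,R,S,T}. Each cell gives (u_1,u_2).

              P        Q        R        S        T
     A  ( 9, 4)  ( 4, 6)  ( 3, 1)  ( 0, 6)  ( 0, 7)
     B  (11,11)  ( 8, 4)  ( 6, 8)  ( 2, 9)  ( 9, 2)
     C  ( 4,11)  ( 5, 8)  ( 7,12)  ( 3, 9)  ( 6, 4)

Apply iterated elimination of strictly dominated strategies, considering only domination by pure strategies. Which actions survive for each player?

Remaining: P1:{B,C} P2:{P,R}

P1 drop A (B beats it: P:11>9 Q:8>4 R:6>3 S:2>0 T:9>0)
P2 drop Q (P beats it: B:11>4 C:11>8)
P2 drop S (P beats it: B:11>9 C:11>9)
P2 drop T (P beats it: B:11>2 C:11>4)
P1→{B,C} P2→{P,R}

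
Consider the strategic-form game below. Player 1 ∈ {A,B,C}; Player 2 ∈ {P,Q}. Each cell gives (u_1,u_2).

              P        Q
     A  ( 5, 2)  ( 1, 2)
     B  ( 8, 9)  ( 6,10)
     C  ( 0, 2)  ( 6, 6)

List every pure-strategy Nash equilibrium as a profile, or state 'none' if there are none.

(A,P): not NE [P1→B gives 8>5]
(A,Q): not NE [P1→C gives 6>1]
(B,P): not NE [P2→Q gives 10>9]
(B,Q): NE
(C,P): not NE [P1→B gives 8>0; P2→Q gives 6>2]
(C,Q): NE

NE set: (B,Q), (C,Q)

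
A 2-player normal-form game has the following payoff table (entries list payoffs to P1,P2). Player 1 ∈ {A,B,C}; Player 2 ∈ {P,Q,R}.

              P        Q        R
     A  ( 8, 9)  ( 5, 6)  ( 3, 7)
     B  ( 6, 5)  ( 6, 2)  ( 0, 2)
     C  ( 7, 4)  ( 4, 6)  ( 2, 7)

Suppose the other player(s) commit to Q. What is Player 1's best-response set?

u_1(A vs Q) = 5
u_1(B vs Q) = 6
u_1(C vs Q) = 4
max payoff 6 at {B}

BR_1 = {B}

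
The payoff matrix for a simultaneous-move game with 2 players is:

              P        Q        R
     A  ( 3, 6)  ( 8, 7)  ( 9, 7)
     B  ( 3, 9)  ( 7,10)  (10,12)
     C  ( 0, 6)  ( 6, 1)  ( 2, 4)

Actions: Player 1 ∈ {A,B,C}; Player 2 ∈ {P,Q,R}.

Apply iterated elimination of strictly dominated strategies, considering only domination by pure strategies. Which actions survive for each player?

P1 drop C (A beats it: P:3>0 Q:8>6 R:9>2)
P2 drop P (Q beats it: A:7>6 B:10>9)
P1→{A,B} P2→{Q,R}

Survivors P1:{A,B} P2:{Q,R}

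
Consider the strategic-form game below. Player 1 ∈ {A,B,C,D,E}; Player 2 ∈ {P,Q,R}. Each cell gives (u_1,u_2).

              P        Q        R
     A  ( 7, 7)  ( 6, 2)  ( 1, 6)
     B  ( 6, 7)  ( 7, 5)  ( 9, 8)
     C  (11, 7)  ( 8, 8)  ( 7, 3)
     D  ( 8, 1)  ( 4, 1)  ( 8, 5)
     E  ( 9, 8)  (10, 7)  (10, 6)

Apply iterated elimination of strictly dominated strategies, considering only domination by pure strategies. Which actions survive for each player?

P1 drop A (C beats it: P:11>7 Q:8>6 R:7>1)
P1 drop B (E beats it: P:9>6 Q:10>7 R:10>9)
P1 drop D (E beats it: P:9>8 Q:10>4 R:10>8)
P2 drop R (P beats it: C:7>3 E:8>6)
P1→{C,E} P2→{P,Q}

Remaining: P1:{C,E} P2:{P,Q}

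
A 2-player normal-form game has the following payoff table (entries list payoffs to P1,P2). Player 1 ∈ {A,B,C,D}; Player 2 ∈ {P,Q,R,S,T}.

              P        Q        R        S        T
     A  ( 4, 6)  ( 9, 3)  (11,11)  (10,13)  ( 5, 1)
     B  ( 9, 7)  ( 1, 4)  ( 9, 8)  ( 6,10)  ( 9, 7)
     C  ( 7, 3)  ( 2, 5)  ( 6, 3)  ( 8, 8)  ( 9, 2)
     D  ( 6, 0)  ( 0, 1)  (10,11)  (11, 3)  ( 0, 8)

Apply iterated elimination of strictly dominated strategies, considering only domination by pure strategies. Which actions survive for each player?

Survivors P1:{A,D} P2:{R,S}

P2 drop P (S beats it: A:13>6 B:10>7 C:8>3 D:3>0)
P2 drop Q (S beats it: A:13>3 B:10>4 C:8>5 D:3>1)
P2 drop T (R beats it: A:11>1 B:8>7 C:3>2 D:11>8)
P1 drop B (A beats it: R:11>9 S:10>6)
P1 drop C (A beats it: R:11>6 S:10>8)
P1→{A,D} P2→{R,S}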